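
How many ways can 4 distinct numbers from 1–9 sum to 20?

12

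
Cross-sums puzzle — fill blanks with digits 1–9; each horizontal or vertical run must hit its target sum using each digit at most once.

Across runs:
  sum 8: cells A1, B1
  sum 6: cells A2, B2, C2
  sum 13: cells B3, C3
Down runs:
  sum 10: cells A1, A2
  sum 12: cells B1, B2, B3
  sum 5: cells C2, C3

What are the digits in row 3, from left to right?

6 in 3 cells must be {1,2,3}.
The 13 across and the 5 down share only 4, so C3 = 4.
C2 = 5 − 4 = 1 completes the 5 down.
B3 = 13 − 4 = 9 completes the 13 across.
B2 = 2: the only remaining digit allowed by both the 6 across and the 12 down.
B1 = 12 − 11 = 1 completes the 12 down.
A2 = 6 − 3 = 3 completes the 6 across.
A1 = 8 − 1 = 7 completes the 8 across.

9 4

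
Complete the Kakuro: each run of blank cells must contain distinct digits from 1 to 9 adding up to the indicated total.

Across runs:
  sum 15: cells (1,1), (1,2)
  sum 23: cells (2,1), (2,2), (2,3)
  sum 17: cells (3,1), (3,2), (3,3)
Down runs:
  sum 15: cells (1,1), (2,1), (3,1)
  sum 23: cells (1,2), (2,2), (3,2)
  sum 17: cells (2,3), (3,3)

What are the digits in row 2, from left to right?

23 in 3 cells must be {6,8,9}; 17 in 2 cells must be {8,9}.
Nothing is forced directly, so branch on (2,3), whose candidates are 8 or 9. If (2,3) = 9: that forces (3,3) = 8, (3,2) = 6, (2,2) = 8, (3,1) = 3, (1,2) = 9, after which (2,1) would have to be in {6} for the 23 across but in {4,5,7,8} for the 15 down — contradiction. So (2,3) = 8.
(3,3) = 17 − 8 = 9 completes the 17 down.
Given what's placed, (3,2) must be 6 to fit the 17 across and 23 down.
(2,2) = 9: the only remaining digit allowed by both the 23 across and the 23 down.
(3,1) = 17 − 15 = 2 completes the 17 across.
(1,2) = 23 − 15 = 8 completes the 23 down.
(2,1) = 23 − 17 = 6 completes the 23 across.

6 9 8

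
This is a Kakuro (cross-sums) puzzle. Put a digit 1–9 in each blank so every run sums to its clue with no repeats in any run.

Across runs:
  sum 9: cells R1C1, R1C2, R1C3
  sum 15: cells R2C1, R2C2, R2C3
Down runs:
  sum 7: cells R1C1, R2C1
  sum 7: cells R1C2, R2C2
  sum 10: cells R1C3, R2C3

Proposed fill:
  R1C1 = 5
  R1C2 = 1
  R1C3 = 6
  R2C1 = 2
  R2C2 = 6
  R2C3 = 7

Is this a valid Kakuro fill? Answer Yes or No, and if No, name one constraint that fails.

No — the down run R1C3–R2C3 sums to 13, not 10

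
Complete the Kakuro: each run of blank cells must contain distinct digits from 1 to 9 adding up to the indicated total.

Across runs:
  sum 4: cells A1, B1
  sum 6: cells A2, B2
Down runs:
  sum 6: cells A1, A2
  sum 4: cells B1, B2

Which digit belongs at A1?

1

4 in 2 cells must be {1,3}.
The 4 across and the 6 down share only 1, so A1 = 1.
B1 = 4 − 1 = 3 completes the 4 across.
A2 = 6 − 1 = 5 completes the 6 down.
B2 = 6 − 5 = 1 completes the 6 across.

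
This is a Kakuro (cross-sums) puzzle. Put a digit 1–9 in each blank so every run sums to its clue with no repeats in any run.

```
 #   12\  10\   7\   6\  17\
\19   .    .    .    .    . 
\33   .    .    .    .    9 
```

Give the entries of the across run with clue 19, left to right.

17 in 2 cells must be {8,9}.
R1C5 = 17 − 9 = 8 completes the 17 down.
Nothing is forced directly, so branch on R1C1, whose candidates are 3 or 5. If R1C1 = 3: then R2C1 would have to be in {3,4,5,6,7,8} for the 33 across but in {9} for the 12 down — contradiction. So R1C1 = 5.
R2C1 = 12 − 5 = 7 completes the 12 down.
Nothing is forced directly, so branch on R1C4, whose candidates are 1 or 2. If R1C4 = 2: that forces R2C4 = 4, R2C2 = 8, R2C3 = 5, after which R1C2 would have to be in {1,3} for the 19 across but in {2} for the 10 down — contradiction. So R1C4 = 1.
R2C4 = 6 − 1 = 5 completes the 6 down.
Given what's placed, R2C3 must be 4 to fit the 33 across and 7 down.
R1C3 = 7 − 4 = 3 completes the 7 down.
R2C2 = 33 − 25 = 8 completes the 33 across.
R1C2 = 19 − 17 = 2 completes the 19 across.

5, 2, 3, 1, 8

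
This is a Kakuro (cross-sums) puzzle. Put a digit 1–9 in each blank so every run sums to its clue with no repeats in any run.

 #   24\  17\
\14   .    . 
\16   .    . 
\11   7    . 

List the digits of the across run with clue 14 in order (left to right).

8, 6

16 in 2 cells must be {7,9}; 24 in 3 cells must be {7,8,9}.
R2C1 = 9: the only remaining digit allowed by both the 16 across and the 24 down.
R2C2 = 16 − 9 = 7 completes the 16 across.
R3C2 = 11 − 7 = 4 completes the 11 across.
R1C1 = 24 − 16 = 8 completes the 24 down.
R1C2 = 14 − 8 = 6 completes the 14 across.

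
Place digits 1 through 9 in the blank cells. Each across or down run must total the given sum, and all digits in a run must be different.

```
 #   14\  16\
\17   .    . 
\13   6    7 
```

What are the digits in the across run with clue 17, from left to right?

17 in 2 cells must be {8,9}; 16 in 2 cells must be {7,9}.
R1C1 = 14 − 6 = 8 completes the 14 down.
R1C2 = 17 − 8 = 9 completes the 17 across.

8 9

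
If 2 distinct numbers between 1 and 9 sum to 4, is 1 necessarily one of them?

Yes

The only way to make 4 from 2 distinct digits is {1,3}, which contains 1.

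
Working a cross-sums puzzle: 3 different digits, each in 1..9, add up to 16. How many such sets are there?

8

3 distinct digits from 1–9 sum between 6 and 24.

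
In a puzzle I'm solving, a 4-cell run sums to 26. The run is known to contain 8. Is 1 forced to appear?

No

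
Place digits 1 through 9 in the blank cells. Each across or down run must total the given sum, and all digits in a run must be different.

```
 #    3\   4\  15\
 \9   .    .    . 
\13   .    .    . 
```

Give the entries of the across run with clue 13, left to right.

1 3 9

3 in 2 cells must be {1,2}; 4 in 2 cells must be {1,3}.
The 9 across and the 15 down share only 6, so R1C3 = 6.
R2C3 = 15 − 6 = 9 completes the 15 down.
Given what's placed, R1C2 must be 1 to fit the 9 across and 4 down.
R2C1 = 1: the only remaining digit allowed by both the 13 across and the 3 down.
R2C2 = 13 − 10 = 3 completes the 13 across.
R1C1 = 9 − 7 = 2 completes the 9 across.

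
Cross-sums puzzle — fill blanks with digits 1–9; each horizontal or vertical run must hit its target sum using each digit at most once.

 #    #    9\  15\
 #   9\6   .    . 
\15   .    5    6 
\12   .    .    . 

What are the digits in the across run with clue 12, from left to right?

R1C2 = 1: the only remaining digit allowed by both the 6 across and the 9 down.
R1C3 = 6 − 1 = 5 completes the 6 across.
R2C1 = 15 − 11 = 4 completes the 15 across.
R3C1 = 9 − 4 = 5 completes the 9 down.
R3C2 = 9 − 6 = 3 completes the 9 down.
R3C3 = 12 − 8 = 4 completes the 12 across.

5, 3, 4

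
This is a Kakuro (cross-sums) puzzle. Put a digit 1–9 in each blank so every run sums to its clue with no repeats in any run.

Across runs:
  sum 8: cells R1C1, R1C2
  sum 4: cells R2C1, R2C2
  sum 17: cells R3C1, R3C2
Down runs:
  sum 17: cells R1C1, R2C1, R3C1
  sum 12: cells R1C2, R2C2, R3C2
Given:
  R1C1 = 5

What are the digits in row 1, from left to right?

4 in 2 cells must be {1,3}; 17 in 2 cells must be {8,9}.
R1C2 = 8 − 5 = 3 completes the 8 across.
Given what's placed, R2C1 must be 3 to fit the 4 across and 17 down.
R2C2 = 4 − 3 = 1 completes the 4 across.
R3C1 = 17 − 8 = 9 completes the 17 down.
R3C2 = 17 − 9 = 8 completes the 17 across.

5 3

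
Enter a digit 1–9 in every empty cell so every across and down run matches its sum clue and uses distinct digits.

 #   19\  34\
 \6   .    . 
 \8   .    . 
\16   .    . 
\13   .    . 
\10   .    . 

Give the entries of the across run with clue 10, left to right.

16 in 2 cells must be {7,9}; 34 in 5 cells must be {4,6,7,8,9}.
Only 4 fits R1C2 under both its across sum 6 and down sum 34.
R1C1 = 6 − 4 = 2 completes the 6 across.
Nothing is forced directly, so branch on R2C2, whose candidates are 6 or 7. If R2C2 = 6: then R2C1 would have to be in {2} for the 8 across but in {1,3,4,5,6,7,8,9} for the 19 down — contradiction. So R2C2 = 7.
R2C1 = 8 − 7 = 1 completes the 8 across.
R3C2 = 9: the only remaining digit allowed by both the 16 across and the 34 down.
R3C1 = 16 − 9 = 7 completes the 16 across.
Nothing is forced directly, so branch on R4C2, whose candidates are 6 or 8. If R4C2 = 6: then R4C1 would have to be in {7} for the 13 across but in {3,4,5,6} for the 19 down — contradiction. So R4C2 = 8.
R4C1 = 13 − 8 = 5 completes the 13 across.
R5C1 = 19 − 15 = 4 completes the 19 down.
R5C2 = 10 − 4 = 6 completes the 10 across.

4 6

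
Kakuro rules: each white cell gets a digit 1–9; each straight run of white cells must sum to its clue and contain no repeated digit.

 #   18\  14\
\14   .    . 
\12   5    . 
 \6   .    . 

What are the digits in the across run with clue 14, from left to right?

9 5

R2C2 = 12 − 5 = 7 completes the 12 across.
Given what's placed, R3C1 must be 4 to fit the 6 across and 18 down.
R3C2 = 6 − 4 = 2 completes the 6 across.
R1C1 = 18 − 9 = 9 completes the 18 down.
R1C2 = 14 − 9 = 5 completes the 14 across.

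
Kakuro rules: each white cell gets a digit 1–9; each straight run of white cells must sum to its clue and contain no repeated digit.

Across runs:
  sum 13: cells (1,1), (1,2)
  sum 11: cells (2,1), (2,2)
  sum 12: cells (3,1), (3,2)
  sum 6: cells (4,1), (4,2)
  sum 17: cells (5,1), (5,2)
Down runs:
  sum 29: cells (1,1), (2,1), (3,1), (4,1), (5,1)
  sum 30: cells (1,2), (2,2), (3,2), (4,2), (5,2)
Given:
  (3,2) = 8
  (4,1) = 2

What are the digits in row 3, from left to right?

4 8

17 in 2 cells must be {8,9}.
(3,1) = 12 − 8 = 4 completes the 12 across.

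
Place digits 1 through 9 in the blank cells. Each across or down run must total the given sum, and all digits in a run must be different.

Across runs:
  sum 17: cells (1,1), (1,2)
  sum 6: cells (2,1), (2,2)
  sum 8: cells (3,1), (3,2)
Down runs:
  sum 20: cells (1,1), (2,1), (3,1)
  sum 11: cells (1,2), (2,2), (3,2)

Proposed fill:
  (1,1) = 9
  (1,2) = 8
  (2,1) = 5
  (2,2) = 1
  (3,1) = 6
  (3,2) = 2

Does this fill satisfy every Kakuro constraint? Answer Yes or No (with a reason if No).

Yes

Across: 9+8=17; 5+1=6; 6+2=8. Down: 9+5+6=20; 8+1+2=11. No digit repeats within any run.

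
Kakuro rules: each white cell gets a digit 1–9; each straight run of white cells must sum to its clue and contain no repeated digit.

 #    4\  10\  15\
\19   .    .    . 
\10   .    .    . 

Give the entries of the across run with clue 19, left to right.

3 7 9

4 in 2 cells must be {1,3}.
The 19 across and the 4 down share only 3, so R1C1 = 3.
R2C1 = 4 − 3 = 1 completes the 4 down.
Nothing is forced directly, so branch on R2C3, whose candidates are 6 or 7. If R2C3 = 7: then R1C3 would have to be in {7,9} for the 19 across but in {8} for the 15 down — contradiction. So R2C3 = 6.
R1C3 = 15 − 6 = 9 completes the 15 down.
R2C2 = 10 − 7 = 3 completes the 10 across.
R1C2 = 19 − 12 = 7 completes the 19 across.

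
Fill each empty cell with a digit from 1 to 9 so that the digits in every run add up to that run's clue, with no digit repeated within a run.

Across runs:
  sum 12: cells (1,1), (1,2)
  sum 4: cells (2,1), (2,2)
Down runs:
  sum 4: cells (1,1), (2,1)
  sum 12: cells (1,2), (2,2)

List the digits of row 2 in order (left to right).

4 in 2 cells must be {1,3}.
The 12 across and the 4 down share only 3, so (1,1) = 3.
(1,2) = 12 − 3 = 9 completes the 12 across.
(2,1) = 4 − 3 = 1 completes the 4 down.
(2,2) = 4 − 1 = 3 completes the 4 across.

1, 3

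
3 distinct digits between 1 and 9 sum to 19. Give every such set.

3 distinct digits from 1–9 sum between 6 and 24.

{2,8,9}; {3,7,9}; {4,6,9}; {4,7,8}; {5,6,8}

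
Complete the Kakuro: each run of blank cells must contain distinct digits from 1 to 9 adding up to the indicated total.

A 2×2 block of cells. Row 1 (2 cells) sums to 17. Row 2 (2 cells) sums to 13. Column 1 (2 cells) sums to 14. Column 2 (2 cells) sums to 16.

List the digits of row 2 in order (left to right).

17 in 2 cells must be {8,9}; 16 in 2 cells must be {7,9}.
The 17 across and the 16 down share only 9, so (1,2) = 9.
(2,2) = 16 − 9 = 7 completes the 16 down.
(1,1) = 17 − 9 = 8 completes the 17 across.
(2,1) = 13 − 7 = 6 completes the 13 across.

6 7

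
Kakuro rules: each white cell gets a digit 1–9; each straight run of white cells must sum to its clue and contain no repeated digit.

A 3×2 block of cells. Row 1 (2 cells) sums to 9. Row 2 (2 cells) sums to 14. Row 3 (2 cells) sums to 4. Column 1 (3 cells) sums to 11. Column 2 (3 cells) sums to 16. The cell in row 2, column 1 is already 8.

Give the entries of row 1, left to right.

4 in 2 cells must be {1,3}.
(2,2) = 14 − 8 = 6 completes the 14 across.
Given what's placed, (3,1) must be 1 to fit the 4 across and 11 down.
(3,2) = 4 − 1 = 3 completes the 4 across.
(1,1) = 11 − 9 = 2 completes the 11 down.
(1,2) = 9 − 2 = 7 completes the 9 across.

2 7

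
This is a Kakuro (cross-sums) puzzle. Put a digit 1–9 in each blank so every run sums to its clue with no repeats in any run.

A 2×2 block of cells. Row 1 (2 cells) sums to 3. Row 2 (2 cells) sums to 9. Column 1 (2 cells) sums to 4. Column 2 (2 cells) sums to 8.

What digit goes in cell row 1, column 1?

1

3 in 2 cells must be {1,2}; 4 in 2 cells must be {1,3}.
The 3 across and the 4 down share only 1, so (1,1) = 1.
(1,2) = 3 − 1 = 2 completes the 3 across.
(2,1) = 4 − 1 = 3 completes the 4 down.
(2,2) = 9 − 3 = 6 completes the 9 across.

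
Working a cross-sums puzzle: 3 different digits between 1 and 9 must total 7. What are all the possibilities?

3 distinct digits from 1–9 sum between 6 and 24.
Only one set works: {1,2,4}.

{1,2,4}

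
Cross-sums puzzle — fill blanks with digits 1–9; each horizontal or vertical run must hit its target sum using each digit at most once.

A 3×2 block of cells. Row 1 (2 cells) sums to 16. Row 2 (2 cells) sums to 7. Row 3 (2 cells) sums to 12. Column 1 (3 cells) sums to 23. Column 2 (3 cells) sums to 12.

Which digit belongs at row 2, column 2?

16 in 2 cells must be {7,9}; 23 in 3 cells must be {6,8,9}.
The 16 across and the 23 down share only 9, so (1,1) = 9.
(1,2) = 16 − 9 = 7 completes the 16 across.
Given what's placed, (2,1) must be 6 to fit the 7 across and 23 down.
(2,2) = 7 − 6 = 1 completes the 7 across.
(3,1) = 23 − 15 = 8 completes the 23 down.
(3,2) = 12 − 8 = 4 completes the 12 across.

1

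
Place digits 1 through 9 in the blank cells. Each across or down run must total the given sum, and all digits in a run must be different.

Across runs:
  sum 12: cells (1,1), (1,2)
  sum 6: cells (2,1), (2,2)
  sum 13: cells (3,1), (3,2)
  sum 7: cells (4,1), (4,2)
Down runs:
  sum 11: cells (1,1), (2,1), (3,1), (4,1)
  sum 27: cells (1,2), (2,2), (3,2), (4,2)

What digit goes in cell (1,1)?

3

11 in 4 cells must be {1,2,3,5}.
Only 5 fits (3,1) under both its across sum 13 and down sum 11.
(3,2) = 13 − 5 = 8 completes the 13 across.
Given what's placed, (1,1) must be 3 to fit the 12 across and 11 down.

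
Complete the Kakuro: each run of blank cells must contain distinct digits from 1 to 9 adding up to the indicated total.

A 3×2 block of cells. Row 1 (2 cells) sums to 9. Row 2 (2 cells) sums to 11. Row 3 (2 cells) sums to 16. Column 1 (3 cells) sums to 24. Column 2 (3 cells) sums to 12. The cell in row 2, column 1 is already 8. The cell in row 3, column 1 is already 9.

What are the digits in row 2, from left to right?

8 3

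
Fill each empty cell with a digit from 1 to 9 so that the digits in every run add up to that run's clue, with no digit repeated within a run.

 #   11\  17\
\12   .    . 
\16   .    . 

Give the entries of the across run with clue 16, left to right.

7 9

16 in 2 cells must be {7,9}; 17 in 2 cells must be {8,9}.
The 16 across and the 17 down share only 9, so R2C2 = 9.
R1C2 = 17 − 9 = 8 completes the 17 down.
R2C1 = 16 − 9 = 7 completes the 16 across.
R1C1 = 12 − 8 = 4 completes the 12 across.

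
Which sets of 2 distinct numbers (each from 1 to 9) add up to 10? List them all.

2 distinct digits from 1–9 sum between 3 and 17.

{1,9}; {2,8}; {3,7}; {4,6}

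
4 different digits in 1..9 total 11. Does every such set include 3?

Yes

The only way to make 11 from 4 distinct digits is {1,2,3,5}, which contains 3.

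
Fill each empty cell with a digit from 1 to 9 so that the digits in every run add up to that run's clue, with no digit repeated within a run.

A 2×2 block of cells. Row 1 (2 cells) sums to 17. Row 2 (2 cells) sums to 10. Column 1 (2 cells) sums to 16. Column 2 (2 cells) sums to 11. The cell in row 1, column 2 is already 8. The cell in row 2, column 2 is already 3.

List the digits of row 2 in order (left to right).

7 3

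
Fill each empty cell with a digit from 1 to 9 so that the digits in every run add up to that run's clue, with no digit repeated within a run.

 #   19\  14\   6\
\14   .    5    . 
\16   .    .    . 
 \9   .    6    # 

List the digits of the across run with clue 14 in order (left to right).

7 5 2

R2C2 = 14 − 11 = 3 completes the 14 down.
R3C1 = 9 − 6 = 3 completes the 9 across.
Given what's placed, R1C1 must be 7 to fit the 14 across and 19 down.
R1C3 = 14 − 12 = 2 completes the 14 across.
R2C1 = 19 − 10 = 9 completes the 19 down.
R2C3 = 16 − 12 = 4 completes the 16 across.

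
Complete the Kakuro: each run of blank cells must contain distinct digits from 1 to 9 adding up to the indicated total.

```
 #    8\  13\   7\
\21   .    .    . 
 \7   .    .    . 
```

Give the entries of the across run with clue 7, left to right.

7 in 3 cells must be {1,2,4}.
The 7 across and the 13 down share only 4, so R2C2 = 4.
R1C2 = 13 − 4 = 9 completes the 13 down.
Nothing is forced directly, so branch on R1C1, whose candidates are 5 or 7. If R1C1 = 5: then R1C3 would have to be in {7} for the 21 across but in {1,2,3,4,5,6} for the 7 down — contradiction. So R1C1 = 7.
R1C3 = 21 − 16 = 5 completes the 21 across.
R2C1 = 8 − 7 = 1 completes the 8 down.
R2C3 = 7 − 5 = 2 completes the 7 across.

1 4 2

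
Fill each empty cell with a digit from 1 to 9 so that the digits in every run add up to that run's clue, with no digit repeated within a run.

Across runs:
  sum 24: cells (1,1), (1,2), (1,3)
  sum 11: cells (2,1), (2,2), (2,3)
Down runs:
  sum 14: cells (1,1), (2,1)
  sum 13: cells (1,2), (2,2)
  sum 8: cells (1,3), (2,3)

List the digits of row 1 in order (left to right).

24 in 3 cells must be {7,8,9}.
The 24 across and the 8 down share only 7, so (1,3) = 7.
(2,3) = 8 − 7 = 1 completes the 8 down.
Nothing is forced directly, so branch on (2,1), whose candidates are 6 or 8. If (2,1) = 8: then (1,1) would have to be in {8,9} for the 24 across but in {6} for the 14 down — contradiction. So (2,1) = 6.
(1,1) = 14 − 6 = 8 completes the 14 down.
(1,2) = 24 − 15 = 9 completes the 24 across.
(2,2) = 11 − 7 = 4 completes the 11 across.

8 9 7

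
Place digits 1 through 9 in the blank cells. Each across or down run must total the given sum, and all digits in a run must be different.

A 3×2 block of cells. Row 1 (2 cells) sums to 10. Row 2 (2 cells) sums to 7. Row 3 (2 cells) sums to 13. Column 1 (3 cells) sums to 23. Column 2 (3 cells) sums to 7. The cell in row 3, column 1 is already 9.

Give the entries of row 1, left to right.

23 in 3 cells must be {6,8,9}; 7 in 3 cells must be {1,2,4}.
(2,1) = 6: the only remaining digit allowed by both the 7 across and the 23 down.
(2,2) = 7 − 6 = 1 completes the 7 across.
(3,2) = 13 − 9 = 4 completes the 13 across.
(1,1) = 23 − 15 = 8 completes the 23 down.
(1,2) = 10 − 8 = 2 completes the 10 across.

8, 2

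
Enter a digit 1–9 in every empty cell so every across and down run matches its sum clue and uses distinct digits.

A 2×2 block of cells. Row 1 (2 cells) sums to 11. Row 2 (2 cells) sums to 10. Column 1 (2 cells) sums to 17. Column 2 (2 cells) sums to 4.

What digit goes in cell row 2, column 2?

1

17 in 2 cells must be {8,9}; 4 in 2 cells must be {1,3}.
The 11 across and the 4 down share only 3, so (1,2) = 3.
(2,2) = 4 − 3 = 1 completes the 4 down.
(1,1) = 11 − 3 = 8 completes the 11 across.
(2,1) = 10 − 1 = 9 completes the 10 across.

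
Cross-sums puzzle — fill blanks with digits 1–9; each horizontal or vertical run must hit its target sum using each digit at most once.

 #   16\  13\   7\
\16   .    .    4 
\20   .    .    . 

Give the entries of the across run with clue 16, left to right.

16 in 2 cells must be {7,9}.
R2C3 = 7 − 4 = 3 completes the 7 down.
R2C1 = 9: the only remaining digit allowed by both the 20 across and the 16 down.
R2C2 = 20 − 12 = 8 completes the 20 across.
R1C1 = 16 − 9 = 7 completes the 16 down.
R1C2 = 16 − 11 = 5 completes the 16 across.

7 5 4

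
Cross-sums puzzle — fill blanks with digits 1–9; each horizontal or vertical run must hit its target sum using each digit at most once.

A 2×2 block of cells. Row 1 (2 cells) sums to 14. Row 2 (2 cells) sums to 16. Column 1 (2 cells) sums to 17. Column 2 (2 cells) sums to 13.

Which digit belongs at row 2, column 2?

16 in 2 cells must be {7,9}; 17 in 2 cells must be {8,9}.
The 16 across and the 17 down share only 9, so (2,1) = 9.
(2,2) = 16 − 9 = 7 completes the 16 across.
(1,1) = 17 − 9 = 8 completes the 17 down.
(1,2) = 14 − 8 = 6 completes the 14 across.

7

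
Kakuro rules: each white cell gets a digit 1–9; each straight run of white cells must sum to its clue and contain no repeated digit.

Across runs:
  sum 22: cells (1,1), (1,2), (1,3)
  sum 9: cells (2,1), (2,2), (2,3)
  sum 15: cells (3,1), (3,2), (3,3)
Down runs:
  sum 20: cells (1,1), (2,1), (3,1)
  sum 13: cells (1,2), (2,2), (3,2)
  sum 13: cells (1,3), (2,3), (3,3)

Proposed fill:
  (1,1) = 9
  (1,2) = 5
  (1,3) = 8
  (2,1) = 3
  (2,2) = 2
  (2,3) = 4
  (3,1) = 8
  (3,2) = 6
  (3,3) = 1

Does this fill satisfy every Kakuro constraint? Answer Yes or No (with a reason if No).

Across: 9+5+8=22; 3+2+4=9; 8+6+1=15. Down: 9+3+8=20; 5+2+6=13; 8+4+1=13. No digit repeats within any run.

Yes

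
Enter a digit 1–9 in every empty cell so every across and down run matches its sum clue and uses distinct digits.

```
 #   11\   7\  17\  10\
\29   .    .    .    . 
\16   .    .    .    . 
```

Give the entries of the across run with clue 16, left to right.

29 in 4 cells must be {5,7,8,9}; 17 in 2 cells must be {8,9}.
Only 5 fits R1C2 under both its across sum 29 and down sum 7.
R2C2 = 7 − 5 = 2 completes the 7 down.
Nothing is forced directly, so branch on R1C3, whose candidates are 8 or 9. If R1C3 = 9: that forces R2C3 = 8, R2C4 = 1, after which R1C4 would have to be in {7,8} for the 29 across but in {9} for the 10 down — contradiction. So R1C3 = 8.
R2C3 = 17 − 8 = 9 completes the 17 down.
R2C1 = 4: the only remaining digit allowed by both the 16 across and the 11 down.
R2C4 = 16 − 15 = 1 completes the 16 across.

4 2 9 1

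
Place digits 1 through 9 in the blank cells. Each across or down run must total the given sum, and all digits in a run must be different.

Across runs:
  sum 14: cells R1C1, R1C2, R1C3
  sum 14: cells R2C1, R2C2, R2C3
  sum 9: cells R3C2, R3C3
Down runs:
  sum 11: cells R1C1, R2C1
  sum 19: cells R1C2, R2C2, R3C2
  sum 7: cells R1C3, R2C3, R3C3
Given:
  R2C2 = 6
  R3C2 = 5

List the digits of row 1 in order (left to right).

7 in 3 cells must be {1,2,4}.
R1C2 = 19 − 11 = 8 completes the 19 down.
R2C3 = 1: the only remaining digit allowed by both the 14 across and the 7 down.
R3C3 = 9 − 5 = 4 completes the 9 across.
R1C3 = 7 − 5 = 2 completes the 7 down.
R2C1 = 14 − 7 = 7 completes the 14 across.
R1C1 = 14 − 10 = 4 completes the 14 across.

4 8 2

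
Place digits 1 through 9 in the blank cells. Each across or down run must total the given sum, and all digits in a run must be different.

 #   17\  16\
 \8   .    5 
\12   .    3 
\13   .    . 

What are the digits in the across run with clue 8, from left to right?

R1C1 = 8 − 5 = 3 completes the 8 across.
R2C1 = 12 − 3 = 9 completes the 12 across.
R3C1 = 17 − 12 = 5 completes the 17 down.
R3C2 = 13 − 5 = 8 completes the 13 across.

3, 5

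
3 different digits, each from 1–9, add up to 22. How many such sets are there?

3 distinct digits from 1–9 sum between 6 and 24.
Enumerating: {5,8,9}, {6,7,9}.

2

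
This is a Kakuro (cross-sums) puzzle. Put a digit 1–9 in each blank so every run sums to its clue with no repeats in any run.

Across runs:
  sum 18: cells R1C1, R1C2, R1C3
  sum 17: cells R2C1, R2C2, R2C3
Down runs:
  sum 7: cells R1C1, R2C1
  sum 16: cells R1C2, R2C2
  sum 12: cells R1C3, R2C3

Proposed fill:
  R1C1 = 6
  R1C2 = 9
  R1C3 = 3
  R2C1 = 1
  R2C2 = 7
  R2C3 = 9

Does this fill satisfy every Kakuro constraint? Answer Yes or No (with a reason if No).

Across: 6+9+3=18; 1+7+9=17. Down: 6+1=7; 9+7=16; 3+9=12. No digit repeats within any run.

Yes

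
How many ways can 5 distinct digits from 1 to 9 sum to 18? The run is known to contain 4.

2

5 distinct digits from 1–9 sum between 15 and 35.
Keeping only sets containing 4.
Enumerating: {1,2,3,4,8}, {1,2,4,5,6}.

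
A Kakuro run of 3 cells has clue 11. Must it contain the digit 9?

No

Counterexample: {1,2,8} sums to 11 without using 9.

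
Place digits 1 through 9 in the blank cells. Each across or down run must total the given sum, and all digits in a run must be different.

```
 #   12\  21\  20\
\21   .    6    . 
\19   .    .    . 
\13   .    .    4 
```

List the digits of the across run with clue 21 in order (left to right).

Given what's placed, R1C3 must be 7 to fit the 21 across and 20 down.
R2C3 = 20 − 11 = 9 completes the 20 down.
R1C1 = 21 − 13 = 8 completes the 21 across.
Given what's placed, R2C1 must be 3 to fit the 19 across and 12 down.
R2C2 = 19 − 12 = 7 completes the 19 across.
R3C1 = 12 − 11 = 1 completes the 12 down.
R3C2 = 13 − 5 = 8 completes the 13 across.

8 6 7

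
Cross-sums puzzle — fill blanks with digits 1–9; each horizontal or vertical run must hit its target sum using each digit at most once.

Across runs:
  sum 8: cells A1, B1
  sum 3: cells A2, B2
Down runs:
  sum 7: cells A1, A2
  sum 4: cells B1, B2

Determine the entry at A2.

3 in 2 cells must be {1,2}; 4 in 2 cells must be {1,3}.
The 3 across and the 4 down share only 1, so B2 = 1.
B1 = 4 − 1 = 3 completes the 4 down.
A2 = 3 − 1 = 2 completes the 3 across.
A1 = 8 − 3 = 5 completes the 8 across.

2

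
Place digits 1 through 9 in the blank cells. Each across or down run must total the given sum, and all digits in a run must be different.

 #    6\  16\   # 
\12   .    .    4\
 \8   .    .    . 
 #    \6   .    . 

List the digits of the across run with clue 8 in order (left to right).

4 in 2 cells must be {1,3}.
The 6 across and the 4 down share only 1, so R3C3 = 1.
R2C3 = 4 − 1 = 3 completes the 4 down.
R3C2 = 6 − 1 = 5 completes the 6 across.
R2C2 = 4: the only remaining digit allowed by both the 8 across and the 16 down.
R1C2 = 16 − 9 = 7 completes the 16 down.
R2C1 = 8 − 7 = 1 completes the 8 across.
R1C1 = 12 − 7 = 5 completes the 12 across.

1, 4, 3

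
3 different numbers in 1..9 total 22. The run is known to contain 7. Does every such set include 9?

Yes

The only way to make 22 from 3 distinct digits under that restriction is {6,7,9}, which contains 9.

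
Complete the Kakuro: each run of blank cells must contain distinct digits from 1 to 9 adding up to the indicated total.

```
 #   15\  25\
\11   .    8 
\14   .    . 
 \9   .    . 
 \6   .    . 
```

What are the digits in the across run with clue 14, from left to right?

R1C1 = 11 − 8 = 3 completes the 11 across.
No cell is forced outright now. R2C1 can only be 5 or 6 or 9 (the digits allowed by both its 14 across and its 15 down). If R2C1 = 6: then R2C2 would have to be in {8} for the 14 across but in {1,2,3,4,5,6,7,9} for the 25 down — contradiction. If R2C1 = 9: that forces R2C2 = 5, R3C2 = 3, after which R4C2 would have to be in {1,2,4,5} for the 6 across but in {9} for the 25 down — contradiction. So R2C1 = 5.
R2C2 = 14 − 5 = 9 completes the 14 across.
R4C1 = 1: the only remaining digit allowed by both the 6 across and the 15 down.
R4C2 = 6 − 1 = 5 completes the 6 across.
R3C1 = 15 − 9 = 6 completes the 15 down.
R3C2 = 9 − 6 = 3 completes the 9 across.

5 9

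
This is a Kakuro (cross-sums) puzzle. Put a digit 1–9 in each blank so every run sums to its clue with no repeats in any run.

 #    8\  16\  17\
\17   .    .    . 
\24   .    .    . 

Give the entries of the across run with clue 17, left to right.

24 in 3 cells must be {7,8,9}; 16 in 2 cells must be {7,9}; 17 in 2 cells must be {8,9}.
The 24 across and the 8 down share only 7, so R2C1 = 7.
Given what's placed, R2C2 must be 9 to fit the 24 across and 16 down.
R2C3 = 24 − 16 = 8 completes the 24 across.
R1C1 = 8 − 7 = 1 completes the 8 down.
R1C2 = 16 − 9 = 7 completes the 16 down.
R1C3 = 17 − 8 = 9 completes the 17 across.

1 7 9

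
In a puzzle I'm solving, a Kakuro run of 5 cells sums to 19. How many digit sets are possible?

5 distinct digits from 1–9 sum between 15 and 35.
Enumerating: {1,2,3,4,9}, {1,2,3,5,8}, {1,2,3,6,7}, {1,2,4,5,7}, {1,3,4,5,6}.

5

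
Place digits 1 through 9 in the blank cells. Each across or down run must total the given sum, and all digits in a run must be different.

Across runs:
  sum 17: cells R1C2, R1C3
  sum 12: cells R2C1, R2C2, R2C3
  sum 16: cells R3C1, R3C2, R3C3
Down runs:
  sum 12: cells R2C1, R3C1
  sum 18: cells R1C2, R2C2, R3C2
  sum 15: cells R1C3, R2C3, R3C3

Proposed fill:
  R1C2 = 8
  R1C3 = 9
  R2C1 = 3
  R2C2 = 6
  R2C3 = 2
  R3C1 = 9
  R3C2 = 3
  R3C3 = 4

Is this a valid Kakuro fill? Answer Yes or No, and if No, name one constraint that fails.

No — the across run R2C1–R2C3 sums to 11, not 12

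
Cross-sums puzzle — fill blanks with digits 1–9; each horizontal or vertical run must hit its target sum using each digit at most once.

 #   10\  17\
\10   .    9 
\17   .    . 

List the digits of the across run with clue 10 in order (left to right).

1 9

17 in 2 cells must be {8,9}.
R1C1 = 10 − 9 = 1 completes the 10 across.
R2C1 = 10 − 1 = 9 completes the 10 down.
R2C2 = 17 − 9 = 8 completes the 17 across.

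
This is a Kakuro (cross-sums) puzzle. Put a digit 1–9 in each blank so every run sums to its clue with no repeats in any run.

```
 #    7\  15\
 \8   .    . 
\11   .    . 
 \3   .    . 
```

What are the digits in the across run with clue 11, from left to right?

4 7

3 in 2 cells must be {1,2}; 7 in 3 cells must be {1,2,4}.
Nothing is forced directly, so branch on R1C1, whose candidates are 1 or 2. If R1C1 = 1: that forces R1C2 = 7, R3C1 = 2, after which R3C2 would have to be in {1} for the 3 across but in {2,3,5,6} for the 15 down — contradiction. So R1C1 = 2.
R1C2 = 8 − 2 = 6 completes the 8 across.
Given what's placed, R2C1 must be 4 to fit the 11 across and 7 down.
R2C2 = 11 − 4 = 7 completes the 11 across.
R3C1 = 7 − 6 = 1 completes the 7 down.
R3C2 = 3 − 1 = 2 completes the 3 across.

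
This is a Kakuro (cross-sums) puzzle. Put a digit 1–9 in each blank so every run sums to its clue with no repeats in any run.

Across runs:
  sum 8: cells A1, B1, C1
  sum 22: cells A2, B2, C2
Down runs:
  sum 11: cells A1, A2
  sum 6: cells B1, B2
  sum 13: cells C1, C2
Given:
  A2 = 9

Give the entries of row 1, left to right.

2 1 5

A1 = 11 − 9 = 2 completes the 11 down.
Given what's placed, C1 must be 5 to fit the 8 across and 13 down.
Given what's placed, B2 must be 5 to fit the 22 across and 6 down.
C2 = 22 − 14 = 8 completes the 22 across.
B1 = 8 − 7 = 1 completes the 8 across.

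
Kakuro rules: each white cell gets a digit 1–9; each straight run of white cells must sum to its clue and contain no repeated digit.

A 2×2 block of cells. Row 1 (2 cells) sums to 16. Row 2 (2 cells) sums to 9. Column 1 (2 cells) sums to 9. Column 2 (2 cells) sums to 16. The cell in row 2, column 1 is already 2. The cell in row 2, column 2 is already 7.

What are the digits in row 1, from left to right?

16 in 2 cells must be {7,9}.
(1,1) = 9 − 2 = 7 completes the 9 down.
(1,2) = 16 − 7 = 9 completes the 16 across.

7, 9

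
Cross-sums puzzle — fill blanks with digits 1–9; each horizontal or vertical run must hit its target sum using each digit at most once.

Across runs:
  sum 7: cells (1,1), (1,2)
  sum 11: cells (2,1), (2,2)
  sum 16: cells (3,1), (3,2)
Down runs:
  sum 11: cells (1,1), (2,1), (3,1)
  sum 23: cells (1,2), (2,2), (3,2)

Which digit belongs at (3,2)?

9

16 in 2 cells must be {7,9}; 23 in 3 cells must be {6,8,9}.
The 7 across and the 23 down share only 6, so (1,2) = 6.
The 16 across and the 11 down share only 7, so (3,1) = 7.
(3,2) = 16 − 7 = 9 completes the 16 across.
(1,1) = 7 − 6 = 1 completes the 7 across.
(2,1) = 11 − 8 = 3 completes the 11 down.
(2,2) = 11 − 3 = 8 completes the 11 across.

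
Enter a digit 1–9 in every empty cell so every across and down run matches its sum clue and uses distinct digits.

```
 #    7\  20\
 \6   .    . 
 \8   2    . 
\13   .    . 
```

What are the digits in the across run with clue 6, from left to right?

7 in 3 cells must be {1,2,4}.
R2C2 = 8 − 2 = 6 completes the 8 across.
R3C1 = 4: the only remaining digit allowed by both the 13 across and the 7 down.
R3C2 = 13 − 4 = 9 completes the 13 across.
R1C1 = 7 − 6 = 1 completes the 7 down.
R1C2 = 6 − 1 = 5 completes the 6 across.

1, 5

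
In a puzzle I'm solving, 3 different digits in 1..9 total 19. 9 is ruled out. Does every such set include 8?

Yes

Every partition of 19 into 3 distinct digits under that restriction includes 8: {4,7,8}, {5,6,8}.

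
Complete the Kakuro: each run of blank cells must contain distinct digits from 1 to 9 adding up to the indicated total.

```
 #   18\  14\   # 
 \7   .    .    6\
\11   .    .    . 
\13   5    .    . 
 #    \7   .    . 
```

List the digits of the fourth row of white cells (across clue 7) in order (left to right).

6 in 3 cells must be {1,2,3}.
No cell is forced outright now. R1C1 can only be 4 or 6 (the digits allowed by both its 7 across and its 18 down). If R1C1 = 4: that forces R1C2 = 3, after which R2C1 would have to be in {1,2,3,4,5,6,7,8} for the 11 across but in {9} for the 18 down — contradiction. So R1C1 = 6.
R1C2 = 7 − 6 = 1 completes the 7 across.
R2C1 = 18 − 11 = 7 completes the 18 down.
Given what's placed, R2C2 must be 3 to fit the 11 across and 14 down.
R2C3 = 11 − 10 = 1 completes the 11 across.
Given what's placed, R3C3 must be 2 to fit the 13 across and 6 down.
R4C3 = 6 − 3 = 3 completes the 6 down.
R3C2 = 13 − 7 = 6 completes the 13 across.
R4C2 = 7 − 3 = 4 completes the 7 across.

4 3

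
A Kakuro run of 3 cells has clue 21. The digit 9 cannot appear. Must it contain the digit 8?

The only way to make 21 from 3 distinct digits under that restriction is {6,7,8}, which contains 8.

Yes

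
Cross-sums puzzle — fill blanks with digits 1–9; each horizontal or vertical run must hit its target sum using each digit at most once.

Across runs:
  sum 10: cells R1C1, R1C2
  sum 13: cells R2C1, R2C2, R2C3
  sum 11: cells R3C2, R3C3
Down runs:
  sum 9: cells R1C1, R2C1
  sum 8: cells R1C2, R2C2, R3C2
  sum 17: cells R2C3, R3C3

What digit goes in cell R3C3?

17 in 2 cells must be {8,9}.
Nothing is forced directly, so branch on R2C3, whose candidates are 8 or 9. If R2C3 = 8: that forces R3C3 = 9, R3C2 = 2, R1C2 = 1, after which R2C2 would have to be in {1,2,3,4} for the 13 across but in {5} for the 8 down — contradiction. So R2C3 = 9.
R3C3 = 17 − 9 = 8 completes the 17 down.
R3C2 = 11 − 8 = 3 completes the 11 across.
R2C2 = 1: the only remaining digit allowed by both the 13 across and the 8 down.
R1C2 = 8 − 4 = 4 completes the 8 down.
R2C1 = 13 − 10 = 3 completes the 13 across.
R1C1 = 10 − 4 = 6 completes the 10 across.

8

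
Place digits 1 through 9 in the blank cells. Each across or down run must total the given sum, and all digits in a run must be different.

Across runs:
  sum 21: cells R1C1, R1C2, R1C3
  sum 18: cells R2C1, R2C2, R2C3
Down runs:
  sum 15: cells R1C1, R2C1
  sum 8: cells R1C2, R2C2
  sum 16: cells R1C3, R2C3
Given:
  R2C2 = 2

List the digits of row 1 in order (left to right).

8 6 7

16 in 2 cells must be {7,9}.
R1C2 = 8 − 2 = 6 completes the 8 down.
R1C3 = 7: the only remaining digit allowed by both the 21 across and the 16 down.
R2C3 = 16 − 7 = 9 completes the 16 down.
R1C1 = 21 − 13 = 8 completes the 21 across.
R2C1 = 18 − 11 = 7 completes the 18 across.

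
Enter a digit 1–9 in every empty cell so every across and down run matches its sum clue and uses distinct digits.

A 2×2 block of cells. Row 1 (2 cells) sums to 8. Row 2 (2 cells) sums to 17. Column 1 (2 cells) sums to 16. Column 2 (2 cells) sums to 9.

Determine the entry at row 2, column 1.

9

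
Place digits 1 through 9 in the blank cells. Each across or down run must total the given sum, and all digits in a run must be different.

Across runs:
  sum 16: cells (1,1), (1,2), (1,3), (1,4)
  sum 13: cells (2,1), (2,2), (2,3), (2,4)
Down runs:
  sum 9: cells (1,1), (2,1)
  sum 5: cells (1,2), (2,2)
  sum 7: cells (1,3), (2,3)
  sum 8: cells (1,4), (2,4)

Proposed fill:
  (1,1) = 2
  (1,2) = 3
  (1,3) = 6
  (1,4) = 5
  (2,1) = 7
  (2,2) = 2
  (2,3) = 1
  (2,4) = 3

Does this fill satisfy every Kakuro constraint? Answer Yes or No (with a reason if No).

Yes

Across: 2+3+6+5=16; 7+2+1+3=13. Down: 2+7=9; 3+2=5; 6+1=7; 5+3=8. No digit repeats within any run.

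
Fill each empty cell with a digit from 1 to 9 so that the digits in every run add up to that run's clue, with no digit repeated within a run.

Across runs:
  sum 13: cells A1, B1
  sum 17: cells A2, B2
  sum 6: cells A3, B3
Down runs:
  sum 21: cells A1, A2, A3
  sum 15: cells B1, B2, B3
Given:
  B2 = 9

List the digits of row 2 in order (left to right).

17 in 2 cells must be {8,9}.
A2 = 17 − 9 = 8 completes the 17 across.
A3 = 4: the only remaining digit allowed by both the 6 across and the 21 down.
B3 = 6 − 4 = 2 completes the 6 across.
A1 = 21 − 12 = 9 completes the 21 down.
B1 = 13 − 9 = 4 completes the 13 across.

8, 9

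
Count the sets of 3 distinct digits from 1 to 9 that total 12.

7

3 distinct digits from 1–9 sum between 6 and 24.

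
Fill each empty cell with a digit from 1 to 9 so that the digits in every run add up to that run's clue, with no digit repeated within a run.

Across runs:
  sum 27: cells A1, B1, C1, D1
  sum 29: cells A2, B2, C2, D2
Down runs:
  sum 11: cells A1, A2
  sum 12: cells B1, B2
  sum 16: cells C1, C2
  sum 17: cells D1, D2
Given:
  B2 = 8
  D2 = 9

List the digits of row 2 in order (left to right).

5 8 7 9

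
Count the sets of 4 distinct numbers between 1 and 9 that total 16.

4 distinct digits from 1–9 sum between 10 and 30.

8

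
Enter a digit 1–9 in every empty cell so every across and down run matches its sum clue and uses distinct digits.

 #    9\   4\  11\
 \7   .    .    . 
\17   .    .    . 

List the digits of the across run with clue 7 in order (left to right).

7 in 3 cells must be {1,2,4}; 4 in 2 cells must be {1,3}.
The 7 across and the 4 down share only 1, so R1C2 = 1.
R2C2 = 4 − 1 = 3 completes the 4 down.
Nothing is forced directly, so branch on R1C1, whose candidates are 2 or 4. If R1C1 = 2: that forces R1C3 = 4, after which R2C1 would have to be in {5,6,8,9} for the 17 across but in {7} for the 9 down — contradiction. So R1C1 = 4.
R1C3 = 7 − 5 = 2 completes the 7 across.
R2C1 = 9 − 4 = 5 completes the 9 down.
R2C3 = 17 − 8 = 9 completes the 17 across.

4 1 2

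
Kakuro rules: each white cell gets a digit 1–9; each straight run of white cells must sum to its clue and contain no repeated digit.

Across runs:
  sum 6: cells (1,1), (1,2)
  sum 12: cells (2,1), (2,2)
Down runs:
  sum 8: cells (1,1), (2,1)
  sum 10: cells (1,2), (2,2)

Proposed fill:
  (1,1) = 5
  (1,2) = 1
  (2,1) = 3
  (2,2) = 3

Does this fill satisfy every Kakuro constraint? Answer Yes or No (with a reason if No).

No — the across run (2,1)–(2,2) sums to 6, not 12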